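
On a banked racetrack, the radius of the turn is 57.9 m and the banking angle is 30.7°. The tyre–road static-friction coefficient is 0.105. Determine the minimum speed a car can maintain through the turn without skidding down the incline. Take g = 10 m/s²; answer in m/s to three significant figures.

At the minimum speed, friction acts up the slope at its limiting value f = μN. Radially (horizontal, toward centre): N sinθ − μN cosθ = mv²/r. Vertically: N cosθ + μN sinθ = mg.
Dividing: v² = r g (sinθ − μcosθ)/(cosθ + μsinθ).
sinθ − μcosθ = 0.5105 − 0.105×0.8599 = 0.4203; cosθ + μsinθ = 0.8599 + 0.105×0.5105 = 0.9135.
v² = 57.9 × 10.0 × 0.4203/0.9135 = 266.4 m²/s², so v = 16.32 m/s.

16.3 m/s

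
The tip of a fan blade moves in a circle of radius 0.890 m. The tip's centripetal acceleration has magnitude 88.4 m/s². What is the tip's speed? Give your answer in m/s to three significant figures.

8.87 m/s

a_c = v²/r ⇒ v = √(a_c · r) = √(88.4 × 0.890) = √78.68 = 8.870 m/s.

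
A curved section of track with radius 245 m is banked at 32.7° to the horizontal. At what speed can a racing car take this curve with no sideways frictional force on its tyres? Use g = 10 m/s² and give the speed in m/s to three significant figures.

39.7 m/s

On a frictionless banked curve, N sinθ = mv²/r and N cosθ = mg, so tanθ = v²/(rg).
v = √(r g tanθ) = √(245 × 10.0 × tan 32.7°) = √(245 × 10.0 × 0.6420) = √1573 = 39.66 m/s.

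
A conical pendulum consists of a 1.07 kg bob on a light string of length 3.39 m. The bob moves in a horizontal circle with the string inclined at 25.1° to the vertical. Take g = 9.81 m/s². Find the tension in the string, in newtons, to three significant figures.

11.6 N

Vertically the bob has no acceleration, so T cosθ = mg.
T = mg/cosθ = 1.07 × 9.81 / cos 25.1° = 10.50/0.9056 = 11.59 N.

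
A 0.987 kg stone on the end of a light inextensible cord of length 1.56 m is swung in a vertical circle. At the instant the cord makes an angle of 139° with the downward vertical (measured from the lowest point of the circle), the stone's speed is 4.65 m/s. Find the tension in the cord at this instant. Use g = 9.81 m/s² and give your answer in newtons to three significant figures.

Take the radial direction toward the centre of the circle as positive. The component of the weight along the string toward the centre is −mg cos φ (φ measured from the bottom), so Newton's second law along the string gives T − mg cos φ = m v²/r.
cos 139° = -0.7547, so T = m(v²/r + g cos φ) = 0.987 × ((4.65)²/1.56 + 9.81 × -0.7547) = 0.987 × (13.86 + (-7.404)) = 0.987 × 6.457 = 6.373 N.

6.37 N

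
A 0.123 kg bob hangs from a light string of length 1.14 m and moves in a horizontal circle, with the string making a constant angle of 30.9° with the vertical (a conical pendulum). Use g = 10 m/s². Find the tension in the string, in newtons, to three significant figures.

Vertically the bob has no acceleration, so T cosθ = mg.
T = mg/cosθ = 0.123 × 10.0 / cos 30.9° = 1.230/0.8581 = 1.433 N.

1.43 N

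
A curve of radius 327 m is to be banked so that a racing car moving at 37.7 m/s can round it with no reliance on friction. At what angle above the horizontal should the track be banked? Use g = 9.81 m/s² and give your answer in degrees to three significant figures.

23.9°

With no friction, the horizontal component of the normal force provides the centripetal force: N sinθ = mv²/r, while N cosθ = mg vertically.
Dividing: tanθ = v²/(r g) = (37.7)²/(327 × 9.81) = 1421/3208 = 0.4431.
θ = arctan(0.4431) = 23.90°.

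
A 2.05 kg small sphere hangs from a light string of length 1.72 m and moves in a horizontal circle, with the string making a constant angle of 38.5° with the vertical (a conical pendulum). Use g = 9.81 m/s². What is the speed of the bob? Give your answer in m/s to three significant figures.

The radius of the circle is r = L sinθ = 1.72 × sin 38.5° = 1.071 m.
Horizontally T sinθ = mv²/r and vertically T cosθ = mg, so tanθ = v²/(rg).
v = √(r g tanθ) = √(1.071 × 9.81 × 0.7954) = √8.355 = 2.891 m/s.

2.89 m/s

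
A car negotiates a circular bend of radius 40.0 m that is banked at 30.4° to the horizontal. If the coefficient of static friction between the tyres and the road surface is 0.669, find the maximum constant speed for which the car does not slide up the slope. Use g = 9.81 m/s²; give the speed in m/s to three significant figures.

28.5 m/s

At the maximum speed, friction acts down the slope at its limiting value f = μN. Radially (horizontal, toward centre): N sinθ + μN cosθ = mv²/r. Vertically: N cosθ − μN sinθ = mg.
Dividing: v² = r g (sinθ + μcosθ)/(cosθ − μsinθ).
sinθ + μcosθ = 0.5060 + 0.669×0.8625 = 1.083; cosθ − μsinθ = 0.8625 − 0.669×0.5060 = 0.5240.
v² = 40.0 × 9.81 × 1.083/0.5240 = 811.1 m²/s², so v = 28.48 m/s.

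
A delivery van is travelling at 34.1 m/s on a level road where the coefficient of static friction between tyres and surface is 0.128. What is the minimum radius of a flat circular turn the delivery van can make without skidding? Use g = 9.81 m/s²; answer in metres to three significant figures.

926 m

At the limit, μ_s m g = m v²/r, so r_min = v²/(μ_s g) = (34.1)²/(0.128 × 9.81) = 1163/1.256 = 926.0 m.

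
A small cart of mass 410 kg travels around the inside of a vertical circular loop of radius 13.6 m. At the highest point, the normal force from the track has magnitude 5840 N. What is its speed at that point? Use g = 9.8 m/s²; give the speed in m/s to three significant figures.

At the top, N + mg = mv²/r, so v = √(r(N/m + g)) = √(13.6 × (5840/410 + 9.8)) = √(13.6 × 24.04) = √327.0 = 18.08 m/s.

18.1 m/s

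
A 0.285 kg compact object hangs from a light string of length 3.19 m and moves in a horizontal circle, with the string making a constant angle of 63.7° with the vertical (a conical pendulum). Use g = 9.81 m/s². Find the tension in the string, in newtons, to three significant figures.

6.31 N

Vertically the bob has no acceleration, so T cosθ = mg.
T = mg/cosθ = 0.285 × 9.81 / cos 63.7° = 2.796/0.4431 = 6.310 N.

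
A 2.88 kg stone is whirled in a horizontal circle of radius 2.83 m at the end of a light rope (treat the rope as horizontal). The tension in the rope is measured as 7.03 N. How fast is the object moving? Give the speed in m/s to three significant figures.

T = m v²/r ⇒ v = √(T r / m) = √(7.03 × 2.83 / 2.88) = √6.908 = 2.628 m/s.

2.63 m/s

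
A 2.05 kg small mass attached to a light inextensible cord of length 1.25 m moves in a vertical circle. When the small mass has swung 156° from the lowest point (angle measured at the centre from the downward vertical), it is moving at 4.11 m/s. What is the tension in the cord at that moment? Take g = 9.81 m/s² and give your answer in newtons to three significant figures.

Take the radial direction toward the centre of the circle as positive. The component of the weight along the string toward the centre is −mg cos φ (φ measured from the bottom), so Newton's second law along the string gives T − mg cos φ = m v²/r.
cos 156° = -0.9135, so T = m(v²/r + g cos φ) = 2.05 × ((4.11)²/1.25 + 9.81 × -0.9135) = 2.05 × (13.51 + (-8.962)) = 2.05 × 4.552 = 9.331 N.

9.33 N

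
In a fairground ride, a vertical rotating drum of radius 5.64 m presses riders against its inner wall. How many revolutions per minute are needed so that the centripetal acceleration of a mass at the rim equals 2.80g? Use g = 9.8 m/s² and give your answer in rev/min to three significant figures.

21.1 rev/min

Require ω²r = 2.80g, so ω = √(2.80 × 9.8/5.64) = 2.206 rad/s.
In rev/min: ω × 60/(2π) = 2.206 × 60/(2π) = 21.06 rev/min.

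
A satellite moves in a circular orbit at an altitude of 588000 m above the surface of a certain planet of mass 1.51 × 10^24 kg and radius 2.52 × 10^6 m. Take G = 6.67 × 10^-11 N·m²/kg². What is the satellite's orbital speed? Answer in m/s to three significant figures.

Orbital radius r = R + h = 2.52 × 10^6 + 588000 = 3.108 × 10^6 m.
Gravity supplies the centripetal force: G M m / r² = m v² / r, so v = √(GM/r).
v = √(6.67 × 10^-11 × 1.51 × 10^24 / 3.108 × 10^6) = √(3.241 × 10^7) = 5693 m/s.

5690 m/s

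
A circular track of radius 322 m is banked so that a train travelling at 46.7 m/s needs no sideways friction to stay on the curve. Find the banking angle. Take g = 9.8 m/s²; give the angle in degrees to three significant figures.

34.6°

With no friction, the horizontal component of the normal force provides the centripetal force: N sinθ = mv²/r, while N cosθ = mg vertically.
Dividing: tanθ = v²/(r g) = (46.7)²/(322 × 9.8) = 2181/3156 = 0.6911.
θ = arctan(0.6911) = 34.65°.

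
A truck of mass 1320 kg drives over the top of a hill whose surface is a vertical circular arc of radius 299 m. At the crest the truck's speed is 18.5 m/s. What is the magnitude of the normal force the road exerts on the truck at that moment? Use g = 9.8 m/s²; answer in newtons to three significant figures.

11400 N

At the crest the centripetal acceleration points downward (toward the centre of the arc), so mg − N = mv²/r.
N = m(g − v²/r) = 1320 × (9.8 − (18.5)²/299) = 1320 × (9.8 − 1.145) = 1320 × 8.655 = 11430 N.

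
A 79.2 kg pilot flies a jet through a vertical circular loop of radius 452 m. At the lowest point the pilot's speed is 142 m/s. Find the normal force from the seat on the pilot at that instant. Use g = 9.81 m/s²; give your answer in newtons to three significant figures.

4310 N

At the lowest point, N points up (toward the centre) and the weight mg points down (away from the centre), so the net inward force is N − mg = mv²/r.
N = m(v²/r + g) = 79.2 × ((142)²/452 + 9.81) = 79.2 × (44.61 + 9.81) = 79.2 × 54.42 = 4310 N.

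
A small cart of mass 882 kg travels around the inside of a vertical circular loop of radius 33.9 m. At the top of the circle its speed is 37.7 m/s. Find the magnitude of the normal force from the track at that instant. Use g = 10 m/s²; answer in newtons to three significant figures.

At the top, both N and the weight mg point inward (toward the centre), so N + mg = mv²/r.
N = m(v²/r − g) = 882 × ((37.7)²/33.9 − 10.0) = 882 × (41.93 − 10.0) = 882 × 31.93 = 28160 N.

28200 N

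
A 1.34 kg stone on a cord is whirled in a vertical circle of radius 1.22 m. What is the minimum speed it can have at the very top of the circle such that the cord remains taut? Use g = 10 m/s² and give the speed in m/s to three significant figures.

3.49 m/s

At the top, both weight mg and T point toward the centre: T + mg = mv²/r.
At minimum speed T → 0, so mg = mv_min²/r ⇒ v_min = √(g r) = √(10.0 × 1.22) = 3.493 m/s.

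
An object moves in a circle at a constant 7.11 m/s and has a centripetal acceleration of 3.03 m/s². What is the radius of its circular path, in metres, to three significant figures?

a_c = v²/r ⇒ r = v²/a_c = (7.11)²/3.03 = 50.55/3.03 = 16.68 m.

16.7 m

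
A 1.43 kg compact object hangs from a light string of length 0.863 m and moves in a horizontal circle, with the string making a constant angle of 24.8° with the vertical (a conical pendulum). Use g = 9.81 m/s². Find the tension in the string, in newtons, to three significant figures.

15.5 N

Vertically the bob has no acceleration, so T cosθ = mg.
T = mg/cosθ = 1.43 × 9.81 / cos 24.8° = 14.03/0.9078 = 15.45 N.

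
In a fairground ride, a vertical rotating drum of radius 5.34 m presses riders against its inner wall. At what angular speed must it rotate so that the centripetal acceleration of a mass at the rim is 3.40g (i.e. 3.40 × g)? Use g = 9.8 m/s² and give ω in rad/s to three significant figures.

Centripetal acceleration a_c = ω²r. Setting ω²r = 3.40g:
ω = √(3.40g / r) = √(3.40 × 9.8 / 5.34) = √6.240 = 2.498 rad/s.

2.50 rad/s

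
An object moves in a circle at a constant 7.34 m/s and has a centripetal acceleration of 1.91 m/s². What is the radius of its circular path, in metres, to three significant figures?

28.2 m

a_c = v²/r ⇒ r = v²/a_c = (7.34)²/1.91 = 53.88/1.91 = 28.21 m.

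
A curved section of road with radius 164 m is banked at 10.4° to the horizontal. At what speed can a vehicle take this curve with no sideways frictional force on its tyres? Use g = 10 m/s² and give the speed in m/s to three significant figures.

On a frictionless banked curve, N sinθ = mv²/r and N cosθ = mg, so tanθ = v²/(rg).
v = √(r g tanθ) = √(164 × 10.0 × tan 10.4°) = √(164 × 10.0 × 0.1835) = √301.0 = 17.35 m/s.

17.3 m/s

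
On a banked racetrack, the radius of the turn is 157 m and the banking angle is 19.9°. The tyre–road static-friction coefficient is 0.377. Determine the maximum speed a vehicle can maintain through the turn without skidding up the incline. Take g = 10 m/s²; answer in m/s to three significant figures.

36.7 m/s

At the maximum speed, friction acts down the slope at its limiting value f = μN. Radially (horizontal, toward centre): N sinθ + μN cosθ = mv²/r. Vertically: N cosθ − μN sinθ = mg.
Dividing: v² = r g (sinθ + μcosθ)/(cosθ − μsinθ).
sinθ + μcosθ = 0.3404 + 0.377×0.9403 = 0.6949; cosθ − μsinθ = 0.9403 − 0.377×0.3404 = 0.8120.
v² = 157 × 10.0 × 0.6949/0.8120 = 1344 m²/s², so v = 36.65 m/s.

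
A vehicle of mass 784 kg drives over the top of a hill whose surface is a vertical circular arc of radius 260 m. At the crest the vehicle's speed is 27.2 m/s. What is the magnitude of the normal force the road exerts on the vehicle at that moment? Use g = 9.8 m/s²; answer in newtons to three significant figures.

At the crest the centripetal acceleration points downward (toward the centre of the arc), so mg − N = mv²/r.
N = m(g − v²/r) = 784 × (9.8 − (27.2)²/260) = 784 × (9.8 − 2.846) = 784 × 6.954 = 5452 N.

5450 N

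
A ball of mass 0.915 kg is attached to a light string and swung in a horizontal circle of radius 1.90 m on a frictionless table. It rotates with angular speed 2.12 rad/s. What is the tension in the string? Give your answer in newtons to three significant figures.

v = ωr = 2.12 × 1.90 = 4.028 m/s.
The tension is the only horizontal force, so it supplies the full centripetal force: T = m v²/r = 0.915 × (4.028)²/1.90 = 0.915 × 16.22/1.90 = 7.814 N.

7.81 N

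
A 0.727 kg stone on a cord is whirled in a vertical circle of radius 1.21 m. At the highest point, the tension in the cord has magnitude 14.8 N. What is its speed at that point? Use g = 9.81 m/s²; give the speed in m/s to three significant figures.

6.04 m/s

At the top, T + mg = mv²/r, so v = √(r(T/m + g)) = √(1.21 × (14.8/0.727 + 9.81)) = √(1.21 × 30.17) = √36.50 = 6.042 m/s.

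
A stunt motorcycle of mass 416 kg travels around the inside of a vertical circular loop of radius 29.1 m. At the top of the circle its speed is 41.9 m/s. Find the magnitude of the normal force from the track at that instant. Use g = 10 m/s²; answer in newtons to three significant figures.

At the top, both N and the weight mg point inward (toward the centre), so N + mg = mv²/r.
N = m(v²/r − g) = 416 × ((41.9)²/29.1 − 10.0) = 416 × (60.33 − 10.0) = 416 × 50.33 = 20940 N.

20900 N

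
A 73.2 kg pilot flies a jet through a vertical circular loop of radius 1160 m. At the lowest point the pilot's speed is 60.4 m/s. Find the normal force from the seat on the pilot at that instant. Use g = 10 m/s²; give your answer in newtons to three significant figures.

962 N

At the lowest point, N points up (toward the centre) and the weight mg points down (away from the centre), so the net inward force is N − mg = mv²/r.
N = m(v²/r + g) = 73.2 × ((60.4)²/1160 + 10.0) = 73.2 × (3.145 + 10.0) = 73.2 × 13.14 = 962.2 N.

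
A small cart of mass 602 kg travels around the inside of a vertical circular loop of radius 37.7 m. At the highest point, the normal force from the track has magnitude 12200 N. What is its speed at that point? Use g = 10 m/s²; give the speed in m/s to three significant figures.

33.8 m/s

At the top, N + mg = mv²/r, so v = √(r(N/m + g)) = √(37.7 × (12200/602 + 10.0)) = √(37.7 × 30.27) = √1141 = 33.78 m/s.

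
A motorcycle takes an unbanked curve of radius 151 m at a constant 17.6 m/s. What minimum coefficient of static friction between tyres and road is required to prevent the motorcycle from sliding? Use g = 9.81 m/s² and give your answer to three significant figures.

Friction provides the centripetal force: μ_s m g = m v²/r, so μ_s = v²/(g r) = (17.60)²/(9.81 × 151) = 309.8/1481 = 0.2091.

0.209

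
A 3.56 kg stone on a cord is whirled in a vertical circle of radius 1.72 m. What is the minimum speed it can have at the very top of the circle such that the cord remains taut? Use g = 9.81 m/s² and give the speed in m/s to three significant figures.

At the highest point the centre is directly below, so both the weight and T act inward: T + mg = mv²/r.
At minimum speed T → 0, so mg = mv_min²/r ⇒ v_min = √(g r) = √(9.81 × 1.72) = 4.108 m/s.

4.11 m/s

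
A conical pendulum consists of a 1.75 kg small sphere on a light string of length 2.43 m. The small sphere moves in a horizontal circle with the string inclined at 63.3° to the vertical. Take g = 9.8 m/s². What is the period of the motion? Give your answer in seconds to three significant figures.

2.10 s

r = L sinθ = 2.171 m. From T sinθ = mω²r and T cosθ = mg: tanθ = ω²r/g, so ω² = g tanθ / r = g/(L cosθ).
ω = √(g/(L cosθ)) = √(9.8/(2.43 × 0.4493)) = √8.976 = 2.996 rad/s.
Period = 2π/ω = 2.097 s.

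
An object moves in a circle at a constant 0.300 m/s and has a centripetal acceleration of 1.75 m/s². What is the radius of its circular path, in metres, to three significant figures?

0.0514 m

a_c = v²/r ⇒ r = v²/a_c = (0.300)²/1.75 = 0.09000/1.75 = 0.05143 m.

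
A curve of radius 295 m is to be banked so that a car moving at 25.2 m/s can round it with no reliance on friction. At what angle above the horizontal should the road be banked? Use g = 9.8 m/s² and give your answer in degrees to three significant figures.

12.4°

With no friction, the horizontal component of the normal force provides the centripetal force: N sinθ = mv²/r, while N cosθ = mg vertically.
Dividing: tanθ = v²/(r g) = (25.2)²/(295 × 9.8) = 635.0/2891 = 0.2197.
θ = arctan(0.2197) = 12.39°.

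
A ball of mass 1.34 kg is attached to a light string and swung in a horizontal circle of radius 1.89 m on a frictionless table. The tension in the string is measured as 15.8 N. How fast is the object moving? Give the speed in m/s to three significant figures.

T = m v²/r ⇒ v = √(T r / m) = √(15.8 × 1.89 / 1.34) = √22.29 = 4.721 m/s.

4.72 m/s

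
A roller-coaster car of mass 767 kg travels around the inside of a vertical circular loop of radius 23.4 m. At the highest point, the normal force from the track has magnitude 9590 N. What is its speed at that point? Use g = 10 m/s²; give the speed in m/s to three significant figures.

22.9 m/s

At the top, N + mg = mv²/r, so v = √(r(N/m + g)) = √(23.4 × (9590/767 + 10.0)) = √(23.4 × 22.50) = √526.6 = 22.95 m/s.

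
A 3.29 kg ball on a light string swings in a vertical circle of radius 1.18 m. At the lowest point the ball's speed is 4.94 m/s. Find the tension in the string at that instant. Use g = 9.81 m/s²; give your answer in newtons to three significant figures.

100 N

At the lowest point, T points up (toward the centre) and the weight mg points down (away from the centre), so the net inward force is T − mg = mv²/r.
T = m(v²/r + g) = 3.29 × ((4.94)²/1.18 + 9.81) = 3.29 × (20.68 + 9.81) = 3.29 × 30.49 = 100.3 N.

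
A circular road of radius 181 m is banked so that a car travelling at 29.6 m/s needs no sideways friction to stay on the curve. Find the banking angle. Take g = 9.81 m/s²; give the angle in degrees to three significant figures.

26.3°

With no friction, the horizontal component of the normal force provides the centripetal force: N sinθ = mv²/r, while N cosθ = mg vertically.
Dividing: tanθ = v²/(r g) = (29.6)²/(181 × 9.81) = 876.2/1776 = 0.4934.
θ = arctan(0.4934) = 26.26°.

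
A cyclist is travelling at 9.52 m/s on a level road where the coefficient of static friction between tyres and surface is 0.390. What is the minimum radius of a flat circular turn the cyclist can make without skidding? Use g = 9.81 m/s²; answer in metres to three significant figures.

23.7 m

At the limit, μ_s m g = m v²/r, so r_min = v²/(μ_s g) = (9.52)²/(0.390 × 9.81) = 90.63/3.826 = 23.69 m.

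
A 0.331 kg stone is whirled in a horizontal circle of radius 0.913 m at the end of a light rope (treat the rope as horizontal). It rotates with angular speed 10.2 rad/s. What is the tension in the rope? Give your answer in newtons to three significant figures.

v = ωr = 10.2 × 0.913 = 9.313 m/s.
The tension is the only horizontal force, so it supplies the full centripetal force: T = m v²/r = 0.331 × (9.313)²/0.913 = 0.331 × 86.72/0.913 = 31.44 N.

31.4 N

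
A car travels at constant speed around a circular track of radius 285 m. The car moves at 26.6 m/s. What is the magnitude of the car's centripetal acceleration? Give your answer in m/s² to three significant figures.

a_c = v²/r = (26.60)²/285 = 707.6/285 = 2.483 m/s².

2.48 m/s²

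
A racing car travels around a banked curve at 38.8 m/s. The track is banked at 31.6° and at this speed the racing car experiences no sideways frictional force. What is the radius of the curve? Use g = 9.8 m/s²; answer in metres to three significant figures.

Frictionless banking: tanθ = v²/(rg), so r = v²/(g tanθ).
r = (38.8)²/(9.8 × tan 31.6°) = 1505/(9.8 × 0.6152) = 1505/6.029 = 249.7 m.

250 m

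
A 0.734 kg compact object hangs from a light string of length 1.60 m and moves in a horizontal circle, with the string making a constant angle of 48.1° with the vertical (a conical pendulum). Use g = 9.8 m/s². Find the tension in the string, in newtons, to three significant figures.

10.8 N

Vertically the bob has no acceleration, so T cosθ = mg.
T = mg/cosθ = 0.734 × 9.8 / cos 48.1° = 7.193/0.6678 = 10.77 N.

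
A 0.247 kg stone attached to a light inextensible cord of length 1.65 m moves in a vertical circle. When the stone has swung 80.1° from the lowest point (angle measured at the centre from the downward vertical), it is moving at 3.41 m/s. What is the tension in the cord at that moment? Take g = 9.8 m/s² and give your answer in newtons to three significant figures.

2.16 N

Take the radial direction toward the centre of the circle as positive. The component of the weight along the string toward the centre is −mg cos φ (φ measured from the bottom), so Newton's second law along the string gives T − mg cos φ = m v²/r.
cos 80.1° = 0.1719, so T = m(v²/r + g cos φ) = 0.247 × ((3.41)²/1.65 + 9.8 × 0.1719) = 0.247 × (7.047 + (1.685)) = 0.247 × 8.732 = 2.157 N.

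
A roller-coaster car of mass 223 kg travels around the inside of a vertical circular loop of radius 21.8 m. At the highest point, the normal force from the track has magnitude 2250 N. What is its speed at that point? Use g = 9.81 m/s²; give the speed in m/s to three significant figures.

At the top, N + mg = mv²/r, so v = √(r(N/m + g)) = √(21.8 × (2250/223 + 9.81)) = √(21.8 × 19.90) = √433.8 = 20.83 m/s.

20.8 m/s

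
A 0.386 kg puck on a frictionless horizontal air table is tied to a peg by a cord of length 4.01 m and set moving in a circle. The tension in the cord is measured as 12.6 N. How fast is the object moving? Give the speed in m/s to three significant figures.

11.4 m/s

T = m v²/r ⇒ v = √(T r / m) = √(12.6 × 4.01 / 0.386) = √130.9 = 11.44 m/s.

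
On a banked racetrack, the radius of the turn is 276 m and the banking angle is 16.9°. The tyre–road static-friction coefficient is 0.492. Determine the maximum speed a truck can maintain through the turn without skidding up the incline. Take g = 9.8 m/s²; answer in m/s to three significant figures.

50.3 m/s

At the maximum speed, friction acts down the slope at its limiting value f = μN. Radially (horizontal, toward centre): N sinθ + μN cosθ = mv²/r. Vertically: N cosθ − μN sinθ = mg.
Dividing: v² = r g (sinθ + μcosθ)/(cosθ − μsinθ).
sinθ + μcosθ = 0.2907 + 0.492×0.9568 = 0.7615; cosθ − μsinθ = 0.9568 − 0.492×0.2907 = 0.8138.
v² = 276 × 9.8 × 0.7615/0.8138 = 2531 m²/s², so v = 50.31 m/s.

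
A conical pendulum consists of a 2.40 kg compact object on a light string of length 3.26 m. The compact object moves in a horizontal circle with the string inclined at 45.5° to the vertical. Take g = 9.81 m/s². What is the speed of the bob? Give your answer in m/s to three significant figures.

4.82 m/s

The radius of the circle is r = L sinθ = 3.26 × sin 45.5° = 2.325 m.
Horizontally T sinθ = mv²/r and vertically T cosθ = mg, so tanθ = v²/(rg).
v = √(r g tanθ) = √(2.325 × 9.81 × 1.018) = √23.21 = 4.818 m/s.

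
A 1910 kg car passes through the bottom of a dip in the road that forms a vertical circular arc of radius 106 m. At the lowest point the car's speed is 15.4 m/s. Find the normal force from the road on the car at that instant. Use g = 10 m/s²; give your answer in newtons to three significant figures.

At the lowest point, N points up (toward the centre) and the weight mg points down (away from the centre), so the net inward force is N − mg = mv²/r.
N = m(v²/r + g) = 1910 × ((15.4)²/106 + 10.0) = 1910 × (2.237 + 10.0) = 1910 × 12.24 = 23370 N.

23400 N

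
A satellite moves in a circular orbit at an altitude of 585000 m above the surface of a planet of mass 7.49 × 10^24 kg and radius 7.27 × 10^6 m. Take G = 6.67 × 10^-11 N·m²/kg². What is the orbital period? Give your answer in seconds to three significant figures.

r = R + h = 7.27 × 10^6 + 585000 = 7.855 × 10^6 m. Gravity provides the centripetal force: G M m / r² = m v² / r ⇒ v = √(GM/r) = 7975 m/s.
T = 2πr/v = 2π × 7.855 × 10^6 / 7975 = 6189 s.

6190 s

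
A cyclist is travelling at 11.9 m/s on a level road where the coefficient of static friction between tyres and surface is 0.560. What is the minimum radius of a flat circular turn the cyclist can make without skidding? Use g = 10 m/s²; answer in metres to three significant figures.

25.3 m

At the limit, μ_s m g = m v²/r, so r_min = v²/(μ_s g) = (11.9)²/(0.560 × 10.0) = 141.6/5.600 = 25.29 m.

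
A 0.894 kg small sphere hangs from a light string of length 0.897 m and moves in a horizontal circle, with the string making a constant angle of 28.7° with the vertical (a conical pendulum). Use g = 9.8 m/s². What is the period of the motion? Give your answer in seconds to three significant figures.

r = L sinθ = 0.4308 m. From T sinθ = mω²r and T cosθ = mg: tanθ = ω²r/g, so ω² = g tanθ / r = g/(L cosθ).
ω = √(g/(L cosθ)) = √(9.8/(0.897 × 0.8771)) = √12.46 = 3.529 rad/s.
Period = 2π/ω = 1.780 s.

1.78 s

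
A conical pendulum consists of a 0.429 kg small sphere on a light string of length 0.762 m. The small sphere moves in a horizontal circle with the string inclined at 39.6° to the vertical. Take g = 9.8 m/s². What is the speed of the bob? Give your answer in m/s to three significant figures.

The radius of the circle is r = L sinθ = 0.762 × sin 39.6° = 0.4857 m.
Horizontally T sinθ = mv²/r and vertically T cosθ = mg, so tanθ = v²/(rg).
v = √(r g tanθ) = √(0.4857 × 9.8 × 0.8273) = √3.938 = 1.984 m/s.

1.98 m/s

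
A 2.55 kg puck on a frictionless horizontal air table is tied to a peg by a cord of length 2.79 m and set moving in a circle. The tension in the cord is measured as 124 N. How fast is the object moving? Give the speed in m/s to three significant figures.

T = m v²/r ⇒ v = √(T r / m) = √(124 × 2.79 / 2.55) = √135.7 = 11.65 m/s.

11.6 m/s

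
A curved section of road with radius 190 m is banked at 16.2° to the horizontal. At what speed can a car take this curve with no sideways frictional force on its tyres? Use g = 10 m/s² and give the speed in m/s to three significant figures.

23.5 m/s

On a frictionless banked curve, N sinθ = mv²/r and N cosθ = mg, so tanθ = v²/(rg).
v = √(r g tanθ) = √(190 × 10.0 × tan 16.2°) = √(190 × 10.0 × 0.2905) = √552.0 = 23.49 m/s.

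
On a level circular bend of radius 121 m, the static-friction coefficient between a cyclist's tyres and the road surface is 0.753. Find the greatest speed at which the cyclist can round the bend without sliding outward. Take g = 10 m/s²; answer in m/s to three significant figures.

30.2 m/s

The only inward force on a level bend is static friction, so at the limit f_s = μ_s N = μ_s m g = m v²/r.
Mass cancels: v_max = √(μ_s g r) = √(0.753 × 10.0 × 121) = √911.1 = 30.18 m/s.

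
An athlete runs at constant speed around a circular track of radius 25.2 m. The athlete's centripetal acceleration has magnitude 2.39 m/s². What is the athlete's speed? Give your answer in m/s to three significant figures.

7.76 m/s

a_c = v²/r ⇒ v = √(a_c · r) = √(2.39 × 25.2) = √60.23 = 7.761 m/s.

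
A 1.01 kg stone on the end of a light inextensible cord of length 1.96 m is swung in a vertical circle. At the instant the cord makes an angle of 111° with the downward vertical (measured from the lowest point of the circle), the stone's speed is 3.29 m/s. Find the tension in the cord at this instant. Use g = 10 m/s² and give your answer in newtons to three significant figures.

1.96 N

Take the radial direction toward the centre of the circle as positive. The component of the weight along the string toward the centre is −mg cos φ (φ measured from the bottom), so Newton's second law along the string gives T − mg cos φ = m v²/r.
cos 111° = -0.3584, so T = m(v²/r + g cos φ) = 1.01 × ((3.29)²/1.96 + 10.0 × -0.3584) = 1.01 × (5.522 + (-3.584)) = 1.01 × 1.939 = 1.958 N.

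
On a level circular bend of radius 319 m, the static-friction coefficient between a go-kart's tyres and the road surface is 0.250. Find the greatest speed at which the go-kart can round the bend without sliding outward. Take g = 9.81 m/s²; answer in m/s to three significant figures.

28.0 m/s

Friction provides the centripetal force on a flat curve. At maximum speed it is at its limiting value: μ_s m g = m v²/r.
Mass cancels: v_max = √(μ_s g r) = √(0.250 × 9.81 × 319) = √782.3 = 27.97 m/s.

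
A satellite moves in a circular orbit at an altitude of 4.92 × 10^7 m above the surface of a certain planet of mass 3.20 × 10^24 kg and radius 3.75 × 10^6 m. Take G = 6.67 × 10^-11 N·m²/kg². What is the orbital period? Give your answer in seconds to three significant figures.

r = R + h = 3.75 × 10^6 + 4.92 × 10^7 = 5.295 × 10^7 m. Gravity provides the centripetal force: G M m / r² = m v² / r ⇒ v = √(GM/r) = 2008 m/s.
T = 2πr/v = 2π × 5.295 × 10^7 / 2008 = 165700 s.

166000 s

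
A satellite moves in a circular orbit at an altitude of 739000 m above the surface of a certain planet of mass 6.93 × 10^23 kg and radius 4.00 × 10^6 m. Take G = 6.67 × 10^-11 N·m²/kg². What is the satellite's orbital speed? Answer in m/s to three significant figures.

3120 m/s

Orbital radius r = R + h = 4.00 × 10^6 + 739000 = 4.739 × 10^6 m.
Gravity supplies the centripetal force: G M m / r² = m v² / r, so v = √(GM/r).
v = √(6.67 × 10^-11 × 6.93 × 10^23 / 4.739 × 10^6) = √(9.754 × 10^6) = 3123 m/s.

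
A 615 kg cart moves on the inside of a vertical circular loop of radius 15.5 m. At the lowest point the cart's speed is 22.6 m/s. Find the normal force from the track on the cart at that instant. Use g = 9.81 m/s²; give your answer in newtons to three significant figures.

26300 N

At the lowest point, N points up (toward the centre) and the weight mg points down (away from the centre), so the net inward force is N − mg = mv²/r.
N = m(v²/r + g) = 615 × ((22.6)²/15.5 + 9.81) = 615 × (32.95 + 9.81) = 615 × 42.76 = 26300 N.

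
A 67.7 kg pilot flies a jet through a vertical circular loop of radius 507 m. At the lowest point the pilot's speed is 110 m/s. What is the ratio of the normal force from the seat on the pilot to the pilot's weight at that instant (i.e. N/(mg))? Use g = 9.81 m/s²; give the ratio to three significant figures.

At the bottom, N − mg = mv²/r, so N = m(v²/r + g) and N/(mg) = v²/(rg) + 1 = (110)²/(507 × 9.81) + 1 = 2.433 + 1 = 3.433.

3.43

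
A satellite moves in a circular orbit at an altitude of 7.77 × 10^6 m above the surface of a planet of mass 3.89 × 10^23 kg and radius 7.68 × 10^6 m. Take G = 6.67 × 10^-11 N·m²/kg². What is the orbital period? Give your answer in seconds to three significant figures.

74900 s

r = R + h = 7.68 × 10^6 + 7.77 × 10^6 = 1.545 × 10^7 m. Gravity provides the centripetal force: G M m / r² = m v² / r ⇒ v = √(GM/r) = 1296 m/s.
T = 2πr/v = 2π × 1.545 × 10^7 / 1296 = 74910 s.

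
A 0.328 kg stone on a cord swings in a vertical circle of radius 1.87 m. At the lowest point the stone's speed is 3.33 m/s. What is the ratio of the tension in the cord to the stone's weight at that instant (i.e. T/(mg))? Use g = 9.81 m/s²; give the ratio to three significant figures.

1.60

At the bottom, T − mg = mv²/r, so T = m(v²/r + g) and T/(mg) = v²/(rg) + 1 = (3.33)²/(1.87 × 9.81) + 1 = 0.6045 + 1 = 1.604.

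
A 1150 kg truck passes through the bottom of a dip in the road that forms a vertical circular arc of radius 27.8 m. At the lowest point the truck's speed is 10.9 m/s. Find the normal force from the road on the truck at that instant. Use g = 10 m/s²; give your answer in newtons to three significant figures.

At the lowest point, N points up (toward the centre) and the weight mg points down (away from the centre), so the net inward force is N − mg = mv²/r.
N = m(v²/r + g) = 1150 × ((10.9)²/27.8 + 10.0) = 1150 × (4.274 + 10.0) = 1150 × 14.27 = 16410 N.

16400 N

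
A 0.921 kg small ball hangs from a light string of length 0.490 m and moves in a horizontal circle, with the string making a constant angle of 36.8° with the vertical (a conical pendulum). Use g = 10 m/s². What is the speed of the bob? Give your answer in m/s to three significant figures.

1.48 m/s

The radius of the circle is r = L sinθ = 0.490 × sin 36.8° = 0.2935 m.
Horizontally T sinθ = mv²/r and vertically T cosθ = mg, so tanθ = v²/(rg).
v = √(r g tanθ) = √(0.2935 × 10.0 × 0.7481) = √2.196 = 1.482 m/s.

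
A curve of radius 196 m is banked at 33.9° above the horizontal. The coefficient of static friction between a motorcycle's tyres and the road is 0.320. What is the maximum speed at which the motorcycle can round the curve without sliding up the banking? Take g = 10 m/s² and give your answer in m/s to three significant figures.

At the maximum speed, friction acts down the slope at its limiting value f = μN. Radially (horizontal, toward centre): N sinθ + μN cosθ = mv²/r. Vertically: N cosθ − μN sinθ = mg.
Dividing: v² = r g (sinθ + μcosθ)/(cosθ − μsinθ).
sinθ + μcosθ = 0.5577 + 0.320×0.8300 = 0.8233; cosθ − μsinθ = 0.8300 − 0.320×0.5577 = 0.6515.
v² = 196 × 10.0 × 0.8233/0.6515 = 2477 m²/s², so v = 49.77 m/s.

49.8 m/s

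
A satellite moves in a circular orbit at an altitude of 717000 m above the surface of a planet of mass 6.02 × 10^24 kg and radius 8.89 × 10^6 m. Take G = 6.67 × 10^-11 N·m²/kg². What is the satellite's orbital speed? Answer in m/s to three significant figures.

6460 m/s

Orbital radius r = R + h = 8.89 × 10^6 + 717000 = 9.607 × 10^6 m.
Gravity supplies the centripetal force: G M m / r² = m v² / r, so v = √(GM/r).
v = √(6.67 × 10^-11 × 6.02 × 10^24 / 9.607 × 10^6) = √(4.180 × 10^7) = 6465 m/s.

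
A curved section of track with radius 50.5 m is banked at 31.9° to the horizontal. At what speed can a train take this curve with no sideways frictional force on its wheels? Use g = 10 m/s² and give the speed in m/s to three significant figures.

17.7 m/s

On a frictionless banked curve, N sinθ = mv²/r and N cosθ = mg, so tanθ = v²/(rg).
v = √(r g tanθ) = √(50.5 × 10.0 × tan 31.9°) = √(50.5 × 10.0 × 0.6224) = √314.3 = 17.73 m/s.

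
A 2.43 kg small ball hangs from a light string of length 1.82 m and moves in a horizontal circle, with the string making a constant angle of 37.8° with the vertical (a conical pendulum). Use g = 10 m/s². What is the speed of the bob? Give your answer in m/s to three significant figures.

2.94 m/s

The radius of the circle is r = L sinθ = 1.82 × sin 37.8° = 1.115 m.
Horizontally T sinθ = mv²/r and vertically T cosθ = mg, so tanθ = v²/(rg).
v = √(r g tanθ) = √(1.115 × 10.0 × 0.7757) = √8.653 = 2.942 m/s.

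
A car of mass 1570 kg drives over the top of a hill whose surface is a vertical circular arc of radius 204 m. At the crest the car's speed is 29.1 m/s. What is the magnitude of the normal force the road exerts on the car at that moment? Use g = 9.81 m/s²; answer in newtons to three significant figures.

At the crest the centripetal acceleration points downward (toward the centre of the arc), so mg − N = mv²/r.
N = m(g − v²/r) = 1570 × (9.81 − (29.1)²/204) = 1570 × (9.81 − 4.151) = 1570 × 5.659 = 8885 N.

8880 N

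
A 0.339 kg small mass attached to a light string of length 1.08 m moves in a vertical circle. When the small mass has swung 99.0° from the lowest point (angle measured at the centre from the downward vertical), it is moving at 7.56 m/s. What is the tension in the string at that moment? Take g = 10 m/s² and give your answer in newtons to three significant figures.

Take the radial direction toward the centre of the circle as positive. The component of the weight along the string toward the centre is −mg cos φ (φ measured from the bottom), so Newton's second law along the string gives T − mg cos φ = m v²/r.
cos 99.0° = -0.1564, so T = m(v²/r + g cos φ) = 0.339 × ((7.56)²/1.08 + 10.0 × -0.1564) = 0.339 × (52.92 + (-1.564)) = 0.339 × 51.36 = 17.41 N.

17.4 N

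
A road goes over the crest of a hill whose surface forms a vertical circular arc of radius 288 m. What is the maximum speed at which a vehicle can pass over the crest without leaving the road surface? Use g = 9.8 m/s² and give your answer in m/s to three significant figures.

53.1 m/s

At the crest the centre of the circle is below the vehicle, so the net downward (centripetal) force is mg − N = mv²/r.
The vehicle leaves the road when N → 0, giving v_max = √(g r) = √(9.8 × 288) = 53.13 m/s.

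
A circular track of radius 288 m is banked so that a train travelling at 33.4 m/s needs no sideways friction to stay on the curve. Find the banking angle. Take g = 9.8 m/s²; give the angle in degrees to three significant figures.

21.6°

With no friction, the horizontal component of the normal force provides the centripetal force: N sinθ = mv²/r, while N cosθ = mg vertically.
Dividing: tanθ = v²/(r g) = (33.4)²/(288 × 9.8) = 1116/2822 = 0.3953.
θ = arctan(0.3953) = 21.57°.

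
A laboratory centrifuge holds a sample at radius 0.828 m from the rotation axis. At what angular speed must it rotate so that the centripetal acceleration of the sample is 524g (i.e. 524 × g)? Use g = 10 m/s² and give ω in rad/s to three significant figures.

79.6 rad/s

Centripetal acceleration a_c = ω²r. Setting ω²r = 524g:
ω = √(524g / r) = √(524 × 10.0 / 0.828) = √6329 = 79.55 rad/s.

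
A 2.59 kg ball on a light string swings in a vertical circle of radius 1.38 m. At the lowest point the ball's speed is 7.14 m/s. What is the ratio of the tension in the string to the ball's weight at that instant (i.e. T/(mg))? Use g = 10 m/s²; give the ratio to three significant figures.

4.69

At the bottom, T − mg = mv²/r, so T = m(v²/r + g) and T/(mg) = v²/(rg) + 1 = (7.14)²/(1.38 × 10.0) + 1 = 3.694 + 1 = 4.694.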